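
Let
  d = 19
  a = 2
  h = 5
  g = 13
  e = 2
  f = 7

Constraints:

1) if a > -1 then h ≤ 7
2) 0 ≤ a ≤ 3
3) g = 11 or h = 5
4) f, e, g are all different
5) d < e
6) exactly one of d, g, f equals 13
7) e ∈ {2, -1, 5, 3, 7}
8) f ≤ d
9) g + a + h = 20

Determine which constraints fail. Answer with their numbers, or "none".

The assignment fails constraint 5.

1) a = 2 > -1, so we need h ≤ 7; h = 5 ≤ 7 — satisfied.
2) a = 2 lies in [0, 3] — satisfied.
3) g = 13 ≠ 11, but h = 5 = 5 (second disjunct) — satisfied.
4) values 7, 2, 13 are pairwise distinct — satisfied.
5) d = 19, e = 2; 19 ≥ 2 (want <) — violated.
6) d=19, g=13, f=7; 1 of them equals 13 — satisfied.
7) e = 2 is in {2, -1, 5, 3, 7} — satisfied.
8) f = 7, d = 19; 7 ≤ 19 — satisfied.
9) g + a + h = 13 + 2 + 5 = 20 — satisfied.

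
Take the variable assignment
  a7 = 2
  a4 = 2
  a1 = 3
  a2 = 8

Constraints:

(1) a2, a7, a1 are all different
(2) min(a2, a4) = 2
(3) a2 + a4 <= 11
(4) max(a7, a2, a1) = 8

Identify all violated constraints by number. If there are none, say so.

No violations.

(1) values 8, 2, 3 are pairwise distinct  ✔
(2) min(8, 2) = 2  ✔
(3) a2 + a4 = 8 + 2 = 10; 10 ≤ 11  ✔
(4) max(2, 8, 3) = 8  ✔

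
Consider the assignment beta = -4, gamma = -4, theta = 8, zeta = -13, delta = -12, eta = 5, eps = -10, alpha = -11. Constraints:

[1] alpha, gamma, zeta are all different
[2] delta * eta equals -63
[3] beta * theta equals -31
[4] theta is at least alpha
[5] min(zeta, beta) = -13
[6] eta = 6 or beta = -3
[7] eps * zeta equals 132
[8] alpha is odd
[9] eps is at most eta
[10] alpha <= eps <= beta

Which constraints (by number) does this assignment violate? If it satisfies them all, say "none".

[1] values -11, -4, -13 are pairwise distinct  ✓
[2] delta * eta = -12 * 5 = -60, not -63  ✗
[3] beta * theta = -4 * 8 = -32, not -31  ✗
[4] theta = 8, alpha = -11; 8 ≥ -11  ✓
[5] min(-13, -4) = -13  ✓
[6] eta = 5 ≠ 6 and beta = -4 ≠ -3; both disjuncts false  ✗
[7] eps * zeta = -10 * (-13) = 130, not 132  ✗
[8] alpha = -11 is odd  ✓
[9] eps = -10, eta = 5; -10 ≤ 5  ✓
[10] values -11 <= -10 <= -4  ✓

Constraints 2, 3, 6, and 7 are violated.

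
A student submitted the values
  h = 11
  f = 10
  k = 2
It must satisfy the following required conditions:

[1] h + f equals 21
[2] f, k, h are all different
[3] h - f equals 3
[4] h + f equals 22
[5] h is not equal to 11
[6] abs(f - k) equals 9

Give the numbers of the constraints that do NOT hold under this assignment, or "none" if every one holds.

Constraints 3, 4, 5, 6 are violated.

[1] h + f = 11 + 10 = 21 — OK.
[2] values 10, 2, 11 are pairwise distinct — OK.
[3] h - f = 11 - 10 = 1, not 3 — violated.
[4] h + f = 11 + 10 = 21, not 22 — violated.
[5] h = 11, but 11 is required to differ — violated.
[6] abs(10 - 2) = 8, not 9 — violated.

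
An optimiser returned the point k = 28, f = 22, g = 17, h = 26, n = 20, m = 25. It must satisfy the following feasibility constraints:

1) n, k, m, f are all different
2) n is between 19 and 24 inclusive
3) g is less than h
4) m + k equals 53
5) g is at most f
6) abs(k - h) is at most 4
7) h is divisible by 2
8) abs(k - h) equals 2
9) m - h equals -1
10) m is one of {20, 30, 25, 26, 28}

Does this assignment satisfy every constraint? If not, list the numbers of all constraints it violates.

No violations.

1) values 20, 28, 25, 22 are pairwise distinct  OK
2) n = 20 lies in [19, 24]  OK
3) g = 17, h = 26; 17 < 26  OK
4) m + k = 25 + 28 = 53  OK
5) g = 17, f = 22; 17 ≤ 22  OK
6) abs(28 - 26) = 2; 2 ≤ 4  OK
7) 26 / 2 = 13, so 2 divides 26  OK
8) abs(28 - 26) = 2  OK
9) m - h = 25 - 26 = -1  OK
10) m = 25 is in {20, 30, 25, 26, 28}  OK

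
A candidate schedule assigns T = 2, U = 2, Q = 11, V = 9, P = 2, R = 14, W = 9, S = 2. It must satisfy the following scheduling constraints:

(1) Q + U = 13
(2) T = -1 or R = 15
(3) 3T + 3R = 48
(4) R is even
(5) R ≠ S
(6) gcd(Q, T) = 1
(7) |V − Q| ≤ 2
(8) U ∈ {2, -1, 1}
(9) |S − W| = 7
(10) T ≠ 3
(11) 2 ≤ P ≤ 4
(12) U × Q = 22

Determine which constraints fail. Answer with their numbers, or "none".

(1) Q + U = 11 + 2 = 13 — holds.
(2) T = 2 ≠ -1 and R = 14 ≠ 15; both disjuncts false — does not hold.
(3) 3T + 3R = 3(2) + 3(14) = 48 — holds.
(4) R = 14 is even — holds.
(5) R = 14, S = 2; distinct — holds.
(6) gcd(11, 2) = 1 — holds.
(7) |9 − 11| = 2; 2 ≤ 2 — holds.
(8) U = 2 is in {2, -1, 1} — holds.
(9) |2 − 9| = 7 — holds.
(10) T = 2, and 2 ≠ 3 — holds.
(11) P = 2 lies in [2, 4] — holds.
(12) U × Q = 2 × 11 = 22 — holds.

The assignment fails constraint 2.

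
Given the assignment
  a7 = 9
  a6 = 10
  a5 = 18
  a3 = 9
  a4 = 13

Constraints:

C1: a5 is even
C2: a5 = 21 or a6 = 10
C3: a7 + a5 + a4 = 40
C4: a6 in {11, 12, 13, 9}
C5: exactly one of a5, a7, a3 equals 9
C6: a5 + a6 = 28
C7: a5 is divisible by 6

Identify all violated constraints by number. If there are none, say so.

C1: a5 = 18 is even  ✓
C2: a5 = 18 ≠ 21, but a6 = 10 = 10 (second disjunct)  ✓
C3: a7 + a5 + a4 = 9 + 18 + 13 = 40  ✓
C4: a6 = 10 is not in {11, 12, 13, 9}  ✗
C5: a5=18, a7=9, a3=9; 2 of them equal 9, not exactly one  ✗
C6: a5 + a6 = 18 + 10 = 28  ✓
C7: 18 / 6 = 3, so 6 divides 18  ✓

Constraints 4 and 5 are violated.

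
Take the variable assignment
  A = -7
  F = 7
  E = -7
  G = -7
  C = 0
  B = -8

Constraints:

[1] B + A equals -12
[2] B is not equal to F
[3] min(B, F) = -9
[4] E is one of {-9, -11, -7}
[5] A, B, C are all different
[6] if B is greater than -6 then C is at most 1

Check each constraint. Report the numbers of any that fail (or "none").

[1] B + A = -8 + (-7) = -15, not -12  ✘
[2] B = -8, F = 7; distinct  ✔
[3] min(-8, 7) = -8, not -9  ✘
[4] E = -7 is in {-9, -11, -7}  ✔
[5] values -7, -8, 0 are pairwise distinct  ✔
[6] B = -8, not > -6; antecedent false, conditional vacuously true  ✔

Violated: 1 and 3.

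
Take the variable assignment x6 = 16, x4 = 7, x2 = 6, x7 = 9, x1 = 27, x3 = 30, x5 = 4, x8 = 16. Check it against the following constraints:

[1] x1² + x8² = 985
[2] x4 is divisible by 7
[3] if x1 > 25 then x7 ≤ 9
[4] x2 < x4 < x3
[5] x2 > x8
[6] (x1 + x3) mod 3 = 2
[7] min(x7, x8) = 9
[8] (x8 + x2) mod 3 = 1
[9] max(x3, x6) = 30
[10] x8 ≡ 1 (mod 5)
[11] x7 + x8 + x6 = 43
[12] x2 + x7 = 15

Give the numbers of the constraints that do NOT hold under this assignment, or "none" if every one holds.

Constraints 5, 6, 11 do not hold.

[1] x1² + x8² = 27² + 16² = 729 + 256 = 985  OK
[2] 7 / 7 = 1, so 7 divides 7  OK
[3] x1 = 27 > 25, so we need x7 ≤ 9; x7 = 9 ≤ 9  OK
[4] values 6 < 7 < 30  OK
[5] x2 = 6, x8 = 16; 6 ≤ 16 (want >)  FAIL
[6] x1 + x3 = 57; 57 mod 3 = 0, not 2  FAIL
[7] min(9, 16) = 9  OK
[8] x8 + x2 = 22; 22 mod 3 = 1  OK
[9] max(30, 16) = 30  OK
[10] 16 mod 5 = 1  OK
[11] x7 + x8 + x6 = 9 + 16 + 16 = 41, not 43  FAIL
[12] x2 + x7 = 6 + 9 = 15  OK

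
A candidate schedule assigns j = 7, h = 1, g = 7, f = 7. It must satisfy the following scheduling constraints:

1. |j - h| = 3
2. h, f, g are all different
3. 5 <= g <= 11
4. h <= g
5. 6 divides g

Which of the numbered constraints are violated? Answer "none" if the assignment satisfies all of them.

1. |7 - 1| = 6, not 3 — violated.
2. f = g = 7, not all different — violated.
3. g = 7 lies in [5, 11] — satisfied.
4. h = 1, g = 7; 1 ≤ 7 — satisfied.
5. 7 = 6*1 + 1, so 6 does not divide 7 — violated.

No — constraints 1, 2, 5 are not satisfied.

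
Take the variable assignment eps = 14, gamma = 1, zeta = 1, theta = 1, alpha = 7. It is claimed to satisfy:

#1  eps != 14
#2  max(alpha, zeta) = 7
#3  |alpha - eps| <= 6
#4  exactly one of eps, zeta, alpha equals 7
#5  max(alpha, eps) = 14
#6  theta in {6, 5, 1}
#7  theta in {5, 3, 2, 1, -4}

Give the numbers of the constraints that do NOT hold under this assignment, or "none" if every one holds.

#1 eps = 14, but 14 is required to differ  ✘
#2 max(7, 1) = 7  ✔
#3 |7 - 14| = 7; 7 > 6, exceeds bound 6  ✘
#4 eps=14, zeta=1, alpha=7; 1 of them equals 7  ✔
#5 max(7, 14) = 14  ✔
#6 theta = 1 is in {6, 5, 1}  ✔
#7 theta = 1 is in {5, 3, 2, 1, -4}  ✔

Violated: 1, 3.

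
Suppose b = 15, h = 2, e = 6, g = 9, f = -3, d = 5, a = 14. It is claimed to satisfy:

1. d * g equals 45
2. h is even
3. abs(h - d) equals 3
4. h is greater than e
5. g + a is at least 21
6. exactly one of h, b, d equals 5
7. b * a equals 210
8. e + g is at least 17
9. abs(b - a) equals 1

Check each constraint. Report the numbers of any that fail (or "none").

1. d * g = 5 * 9 = 45 — holds.
2. h = 2 is even — holds.
3. abs(2 - 5) = 3 — holds.
4. h = 2, e = 6; 2 ≤ 6 (want >) — fails.
5. g + a = 9 + 14 = 23; 23 ≥ 21 — holds.
6. h=2, b=15, d=5; 1 of them equals 5 — holds.
7. b * a = 15 * 14 = 210 — holds.
8. e + g = 6 + 9 = 15; 15 < 17, bound 17 not met — fails.
9. abs(15 - 14) = 1 — holds.

No — constraints 4, 8 are not satisfied.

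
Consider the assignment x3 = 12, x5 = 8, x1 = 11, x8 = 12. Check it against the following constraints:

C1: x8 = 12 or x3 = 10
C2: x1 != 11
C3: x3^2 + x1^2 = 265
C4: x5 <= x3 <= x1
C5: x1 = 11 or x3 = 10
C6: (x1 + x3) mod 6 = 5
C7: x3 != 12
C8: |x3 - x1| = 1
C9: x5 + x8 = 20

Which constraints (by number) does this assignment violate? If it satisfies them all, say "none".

Violated: 2, 4, and 7.

C1: x8 = 12 = 12 (first disjunct)  ✓
C2: x1 = 11, but 11 is required to differ  ✗
C3: x3^2 + x1^2 = 12^2 + 11^2 = 144 + 121 = 265  ✓
C4: values 8, 12, 11; x3 = 12 is not <= x1 = 11  ✗
C5: x1 = 11 = 11 (first disjunct)  ✓
C6: x1 + x3 = 23; 23 mod 6 = 5  ✓
C7: x3 = 12, but 12 is required to differ  ✗
C8: |12 - 11| = 1  ✓
C9: x5 + x8 = 8 + 12 = 20  ✓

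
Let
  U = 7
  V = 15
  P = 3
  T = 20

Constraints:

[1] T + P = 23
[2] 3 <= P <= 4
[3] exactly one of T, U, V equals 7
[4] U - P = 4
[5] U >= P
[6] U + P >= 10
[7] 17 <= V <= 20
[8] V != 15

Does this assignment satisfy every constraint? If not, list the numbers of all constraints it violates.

[1] T + P = 20 + 3 = 23  ✔
[2] P = 3 lies in [3, 4]  ✔
[3] T=20, U=7, V=15; 1 of them equals 7  ✔
[4] U - P = 7 - 3 = 4  ✔
[5] U = 7, P = 3; 7 ≥ 3  ✔
[6] U + P = 7 + 3 = 10; 10 ≥ 10  ✔
[7] V = 15 is outside [17, 20]  ✘
[8] V = 15, but 15 is required to differ  ✘

No — constraints 7, 8 are not satisfied.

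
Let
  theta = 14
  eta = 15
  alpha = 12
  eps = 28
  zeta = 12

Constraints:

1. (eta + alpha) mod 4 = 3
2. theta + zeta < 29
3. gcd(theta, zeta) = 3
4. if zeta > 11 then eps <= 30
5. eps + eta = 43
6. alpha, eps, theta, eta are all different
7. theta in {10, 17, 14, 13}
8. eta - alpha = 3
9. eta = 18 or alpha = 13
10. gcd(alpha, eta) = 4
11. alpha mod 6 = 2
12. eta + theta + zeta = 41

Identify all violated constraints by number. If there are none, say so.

The assignment fails constraints 3, 9, 10, and 11.

1. eta + alpha = 27; 27 mod 4 = 3  ✔
2. theta + zeta = 14 + 12 = 26; 26 < 29  ✔
3. gcd(14, 12) = 2, not 3  ✘
4. zeta = 12 > 11, so we need eps ≤ 30; eps = 28 ≤ 30  ✔
5. eps + eta = 28 + 15 = 43  ✔
6. values 12, 28, 14, 15 are pairwise distinct  ✔
7. theta = 14 is in {10, 17, 14, 13}  ✔
8. eta - alpha = 15 - 12 = 3  ✔
9. eta = 15 ≠ 18 and alpha = 12 ≠ 13; both disjuncts false  ✘
10. gcd(12, 15) = 3, not 4  ✘
11. 12 mod 6 = 0, not 2  ✘
12. eta + theta + zeta = 15 + 14 + 12 = 41  ✔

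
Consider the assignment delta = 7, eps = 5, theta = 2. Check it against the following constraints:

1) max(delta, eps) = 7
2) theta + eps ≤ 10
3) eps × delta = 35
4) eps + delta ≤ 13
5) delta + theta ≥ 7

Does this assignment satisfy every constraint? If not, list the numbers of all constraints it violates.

1) max(7, 5) = 7 — satisfied.
2) theta + eps = 2 + 5 = 7; 7 ≤ 10 — satisfied.
3) eps × delta = 5 × 7 = 35 — satisfied.
4) eps + delta = 5 + 7 = 12; 12 ≤ 13 — satisfied.
5) delta + theta = 7 + 2 = 9; 9 ≥ 7 — satisfied.

No violations.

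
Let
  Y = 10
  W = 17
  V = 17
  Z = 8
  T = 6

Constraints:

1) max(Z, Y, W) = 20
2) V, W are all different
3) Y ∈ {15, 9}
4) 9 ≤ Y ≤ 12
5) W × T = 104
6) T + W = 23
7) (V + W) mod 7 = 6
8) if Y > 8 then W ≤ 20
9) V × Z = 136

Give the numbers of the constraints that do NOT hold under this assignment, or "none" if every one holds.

No — constraints 1, 2, 3, and 5 are not satisfied.

1) max(8, 10, 17) = 17, not 20 — violated.
2) V = W = 17, not all different — violated.
3) Y = 10 is not in {15, 9} — violated.
4) Y = 10 lies in [9, 12] — satisfied.
5) W × T = 17 × 6 = 102, not 104 — violated.
6) T + W = 6 + 17 = 23 — satisfied.
7) V + W = 34; 34 mod 7 = 6 — satisfied.
8) Y = 10 > 8, so we need W ≤ 20; W = 17 ≤ 20 — satisfied.
9) V × Z = 17 × 8 = 136 — satisfied.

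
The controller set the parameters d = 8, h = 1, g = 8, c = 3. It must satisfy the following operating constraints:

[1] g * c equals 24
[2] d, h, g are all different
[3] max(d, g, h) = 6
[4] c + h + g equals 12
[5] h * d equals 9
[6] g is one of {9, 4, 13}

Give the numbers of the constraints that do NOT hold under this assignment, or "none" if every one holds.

Constraints 2, 3, 5, 6 do not hold.

[1] g * c = 8 * 3 = 24 — satisfied.
[2] d = g = 8, not all different — violated.
[3] max(8, 8, 1) = 8, not 6 — violated.
[4] c + h + g = 3 + 1 + 8 = 12 — satisfied.
[5] h * d = 1 * 8 = 8, not 9 — violated.
[6] g = 8 is not in {9, 4, 13} — violated.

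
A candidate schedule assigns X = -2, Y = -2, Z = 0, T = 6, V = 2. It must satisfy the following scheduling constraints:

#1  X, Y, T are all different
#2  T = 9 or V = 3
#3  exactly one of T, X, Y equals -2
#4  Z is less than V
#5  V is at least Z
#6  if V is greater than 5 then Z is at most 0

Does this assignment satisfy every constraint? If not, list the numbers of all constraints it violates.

#1 X = Y = -2, not all different  fails
#2 T = 6 ≠ 9 and V = 2 ≠ 3; both disjuncts false  fails
#3 T=6, X=-2, Y=-2; 2 of them equal -2, not exactly one  fails
#4 Z = 0, V = 2; 0 < 2  holds
#5 V = 2, Z = 0; 2 ≥ 0  holds
#6 V = 2, not > 5; antecedent false, conditional vacuously true  holds

Constraints 1, 2, and 3 are violated.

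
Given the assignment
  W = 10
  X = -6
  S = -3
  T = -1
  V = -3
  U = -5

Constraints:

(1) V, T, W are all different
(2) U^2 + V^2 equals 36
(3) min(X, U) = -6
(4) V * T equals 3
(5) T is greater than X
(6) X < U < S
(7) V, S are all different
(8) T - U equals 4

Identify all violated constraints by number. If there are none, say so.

(1) values -3, -1, 10 are pairwise distinct — holds.
(2) U^2 + V^2 = (-5)^2 + (-3)^2 = 25 + 9 = 34, not 36 — fails.
(3) min(-6, -5) = -6 — holds.
(4) V * T = -3 * (-1) = 3 — holds.
(5) T = -1, X = -6; -1 > -6 — holds.
(6) values -6 < -5 < -3 — holds.
(7) V = S = -3, not all different — fails.
(8) T - U = -1 - (-5) = 4 — holds.

Constraints 2 and 7 are violated.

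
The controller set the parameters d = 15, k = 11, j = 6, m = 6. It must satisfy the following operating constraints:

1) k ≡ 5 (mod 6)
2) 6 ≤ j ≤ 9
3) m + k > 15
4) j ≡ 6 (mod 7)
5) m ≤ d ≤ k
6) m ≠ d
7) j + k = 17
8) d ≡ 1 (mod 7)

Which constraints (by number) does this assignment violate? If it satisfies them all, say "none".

1) 11 mod 6 = 5  holds
2) j = 6 lies in [6, 9]  holds
3) m + k = 6 + 11 = 17; 17 > 15  holds
4) 6 mod 7 = 6  holds
5) values 6, 15, 11; d = 15 is not ≤ k = 11  fails
6) m = 6, d = 15; distinct  holds
7) j + k = 6 + 11 = 17  holds
8) 15 mod 7 = 1  holds

The assignment fails constraint 5.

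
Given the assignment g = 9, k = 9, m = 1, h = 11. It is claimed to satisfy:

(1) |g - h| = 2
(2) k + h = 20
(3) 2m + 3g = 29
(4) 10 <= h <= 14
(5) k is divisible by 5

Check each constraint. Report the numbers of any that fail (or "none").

Violated: 5.

(1) |9 - 11| = 2 — holds.
(2) k + h = 9 + 11 = 20 — holds.
(3) 2m + 3g = 2(1) + 3(9) = 29 — holds.
(4) h = 11 lies in [10, 14] — holds.
(5) 9 = 5*1 + 4, so 5 does not divide 9 — does not hold.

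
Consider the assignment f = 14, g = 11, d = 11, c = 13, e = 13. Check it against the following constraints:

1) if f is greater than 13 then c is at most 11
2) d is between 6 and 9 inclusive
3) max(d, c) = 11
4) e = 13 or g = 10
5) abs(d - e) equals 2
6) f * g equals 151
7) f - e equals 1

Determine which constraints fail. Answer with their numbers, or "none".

No — constraints 1, 2, 3, and 6 are not satisfied.

1) f = 14 > 13, so we need c ≤ 11; but c = 13 > 11  no
2) d = 11 is outside [6, 9]  no
3) max(11, 13) = 13, not 11  no
4) e = 13 = 13 (first disjunct)  yes
5) abs(11 - 13) = 2  yes
6) f * g = 14 * 11 = 154, not 151  no
7) f - e = 14 - 13 = 1  yes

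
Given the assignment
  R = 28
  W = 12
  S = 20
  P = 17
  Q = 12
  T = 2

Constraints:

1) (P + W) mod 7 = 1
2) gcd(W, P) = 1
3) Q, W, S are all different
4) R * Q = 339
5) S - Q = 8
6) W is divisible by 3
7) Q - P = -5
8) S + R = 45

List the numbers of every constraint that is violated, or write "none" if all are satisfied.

1) P + W = 29; 29 mod 7 = 1  ✓
2) gcd(12, 17) = 1  ✓
3) Q = W = 12, not all different  ✗
4) R * Q = 28 * 12 = 336, not 339  ✗
5) S - Q = 20 - 12 = 8  ✓
6) 12 / 3 = 4, so 3 divides 12  ✓
7) Q - P = 12 - 17 = -5  ✓
8) S + R = 20 + 28 = 48, not 45  ✗

The assignment fails constraints 3, 4, and 8.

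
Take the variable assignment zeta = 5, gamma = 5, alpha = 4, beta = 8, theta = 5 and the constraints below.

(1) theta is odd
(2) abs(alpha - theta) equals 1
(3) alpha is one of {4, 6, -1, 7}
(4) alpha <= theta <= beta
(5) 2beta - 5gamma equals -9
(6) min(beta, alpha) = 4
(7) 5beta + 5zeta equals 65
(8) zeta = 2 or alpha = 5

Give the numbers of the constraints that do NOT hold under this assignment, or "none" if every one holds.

(1) theta = 5 is odd — OK.
(2) abs(4 - 5) = 1 — OK.
(3) alpha = 4 is in {4, 6, -1, 7} — OK.
(4) values 4 <= 5 <= 8 — OK.
(5) 2beta - 5gamma = 2(8) - 5(5) = -9 — OK.
(6) min(8, 4) = 4 — OK.
(7) 5beta + 5zeta = 5(8) + 5(5) = 65 — OK.
(8) zeta = 5 ≠ 2 and alpha = 4 ≠ 5; both disjuncts false — violated.

Constraint 8 is violated.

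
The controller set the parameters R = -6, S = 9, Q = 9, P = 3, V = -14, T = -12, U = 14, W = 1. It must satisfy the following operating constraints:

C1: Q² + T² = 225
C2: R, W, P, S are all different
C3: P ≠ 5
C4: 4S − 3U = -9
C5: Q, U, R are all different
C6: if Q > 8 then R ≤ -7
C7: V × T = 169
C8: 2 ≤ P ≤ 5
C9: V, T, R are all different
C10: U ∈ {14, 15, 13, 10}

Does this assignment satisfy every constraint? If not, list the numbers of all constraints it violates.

C1: Q² + T² = 9² + (-12)² = 81 + 144 = 225 — holds.
C2: values -6, 1, 3, 9 are pairwise distinct — holds.
C3: P = 3, and 3 ≠ 5 — holds.
C4: 4S − 3U = 4(9) − 3(14) = -6, not -9 — does not hold.
C5: values 9, 14, -6 are pairwise distinct — holds.
C6: Q = 9 > 8, so we need R ≤ -7; but R = -6 > -7 — does not hold.
C7: V × T = -14 × (-12) = 168, not 169 — does not hold.
C8: P = 3 lies in [2, 5] — holds.
C9: values -14, -12, -6 are pairwise distinct — holds.
C10: U = 14 is in {14, 15, 13, 10} — holds.

The assignment fails constraints 4, 6, and 7.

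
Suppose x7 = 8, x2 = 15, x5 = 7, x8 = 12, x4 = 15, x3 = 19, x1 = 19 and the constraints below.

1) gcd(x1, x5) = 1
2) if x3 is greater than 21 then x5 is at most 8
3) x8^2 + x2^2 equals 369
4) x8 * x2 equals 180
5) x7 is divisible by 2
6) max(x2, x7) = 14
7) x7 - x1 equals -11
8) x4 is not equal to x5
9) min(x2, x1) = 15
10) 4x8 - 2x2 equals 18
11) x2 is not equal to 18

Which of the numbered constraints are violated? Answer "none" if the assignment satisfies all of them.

1) gcd(19, 7) = 1  ✓
2) x3 = 19, not > 21; antecedent false, conditional vacuously true  ✓
3) x8^2 + x2^2 = 12^2 + 15^2 = 144 + 225 = 369  ✓
4) x8 * x2 = 12 * 15 = 180  ✓
5) 8 / 2 = 4, so 2 divides 8  ✓
6) max(15, 8) = 15, not 14  ✗
7) x7 - x1 = 8 - 19 = -11  ✓
8) x4 = 15, x5 = 7; distinct  ✓
9) min(15, 19) = 15  ✓
10) 4x8 - 2x2 = 4(12) - 2(15) = 18  ✓
11) x2 = 15, and 15 ≠ 18  ✓

The assignment fails constraint 6.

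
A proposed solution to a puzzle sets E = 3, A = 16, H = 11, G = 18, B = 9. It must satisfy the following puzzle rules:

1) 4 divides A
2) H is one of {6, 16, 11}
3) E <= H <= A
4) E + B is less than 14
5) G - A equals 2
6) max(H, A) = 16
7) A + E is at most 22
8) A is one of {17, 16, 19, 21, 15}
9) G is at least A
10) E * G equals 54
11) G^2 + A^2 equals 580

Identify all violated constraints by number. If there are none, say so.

1) 16 / 4 = 4, so 4 divides 16  ✓
2) H = 11 is in {6, 16, 11}  ✓
3) values 3 <= 11 <= 16  ✓
4) E + B = 3 + 9 = 12; 12 < 14  ✓
5) G - A = 18 - 16 = 2  ✓
6) max(11, 16) = 16  ✓
7) A + E = 16 + 3 = 19; 19 ≤ 22  ✓
8) A = 16 is in {17, 16, 19, 21, 15}  ✓
9) G = 18, A = 16; 18 ≥ 16  ✓
10) E * G = 3 * 18 = 54  ✓
11) G^2 + A^2 = 18^2 + 16^2 = 324 + 256 = 580  ✓

No violations.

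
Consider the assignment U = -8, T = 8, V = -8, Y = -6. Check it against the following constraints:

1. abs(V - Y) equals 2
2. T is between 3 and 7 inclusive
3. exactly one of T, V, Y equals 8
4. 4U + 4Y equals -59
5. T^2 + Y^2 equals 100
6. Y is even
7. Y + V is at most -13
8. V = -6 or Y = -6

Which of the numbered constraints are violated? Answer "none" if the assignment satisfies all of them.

Violated: 2, 4.

1. abs(-8 - (-6)) = 2  yes
2. T = 8 is outside [3, 7]  no
3. T=8, V=-8, Y=-6; 1 of them equals 8  yes
4. 4U + 4Y = 4(-8) + 4(-6) = -56, not -59  no
5. T^2 + Y^2 = 8^2 + (-6)^2 = 64 + 36 = 100  yes
6. Y = -6 is even  yes
7. Y + V = -6 + (-8) = -14; -14 ≤ -13  yes
8. V = -8 ≠ -6, but Y = -6 = -6 (second disjunct)  yes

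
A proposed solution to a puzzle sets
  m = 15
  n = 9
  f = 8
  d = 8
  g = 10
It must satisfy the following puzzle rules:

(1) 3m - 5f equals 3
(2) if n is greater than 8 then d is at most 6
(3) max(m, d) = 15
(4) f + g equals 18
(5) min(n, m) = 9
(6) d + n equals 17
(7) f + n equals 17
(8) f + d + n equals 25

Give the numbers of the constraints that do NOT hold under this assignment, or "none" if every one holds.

(1) 3m - 5f = 3(15) - 5(8) = 5, not 3  fails
(2) n = 9 > 8, so we need d ≤ 6; but d = 8 > 6  fails
(3) max(15, 8) = 15  holds
(4) f + g = 8 + 10 = 18  holds
(5) min(9, 15) = 9  holds
(6) d + n = 8 + 9 = 17  holds
(7) f + n = 8 + 9 = 17  holds
(8) f + d + n = 8 + 8 + 9 = 25  holds

Violated: 1 and 2.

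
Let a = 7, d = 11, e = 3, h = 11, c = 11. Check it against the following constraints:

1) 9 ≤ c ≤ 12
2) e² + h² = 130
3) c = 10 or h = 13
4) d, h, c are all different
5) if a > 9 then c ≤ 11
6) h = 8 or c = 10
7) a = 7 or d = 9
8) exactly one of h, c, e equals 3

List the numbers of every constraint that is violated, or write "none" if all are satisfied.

1) c = 11 lies in [9, 12]  ✓
2) e² + h² = 3² + 11² = 9 + 121 = 130  ✓
3) c = 11 ≠ 10 and h = 11 ≠ 13; both disjuncts false  ✗
4) d = h = 11, not all different  ✗
5) a = 7, not > 9; antecedent false, conditional vacuously true  ✓
6) h = 11 ≠ 8 and c = 11 ≠ 10; both disjuncts false  ✗
7) a = 7 = 7 (first disjunct)  ✓
8) h=11, c=11, e=3; 1 of them equals 3  ✓

Constraints 3, 4, and 6 are violated.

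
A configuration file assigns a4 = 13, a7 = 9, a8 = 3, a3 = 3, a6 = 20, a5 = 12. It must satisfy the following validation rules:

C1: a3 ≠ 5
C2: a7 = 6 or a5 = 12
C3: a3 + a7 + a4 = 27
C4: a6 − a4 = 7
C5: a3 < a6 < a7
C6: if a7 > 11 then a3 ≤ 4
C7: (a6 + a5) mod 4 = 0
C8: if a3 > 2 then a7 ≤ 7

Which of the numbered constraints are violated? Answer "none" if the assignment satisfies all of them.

The assignment fails constraints 3, 5, and 8.

C1: a3 = 3, and 3 ≠ 5  yes
C2: a7 = 9 ≠ 6, but a5 = 12 = 12 (second disjunct)  yes
C3: a3 + a7 + a4 = 3 + 9 + 13 = 25, not 27  no
C4: a6 − a4 = 20 − 13 = 7  yes
C5: values 3, 20, 9; a6 = 20 is not < a7 = 9  no
C6: a7 = 9, not > 11; antecedent false, conditional vacuously true  yes
C7: a6 + a5 = 32; 32 mod 4 = 0  yes
C8: a3 = 3 > 2, so we need a7 ≤ 7; but a7 = 9 > 7  no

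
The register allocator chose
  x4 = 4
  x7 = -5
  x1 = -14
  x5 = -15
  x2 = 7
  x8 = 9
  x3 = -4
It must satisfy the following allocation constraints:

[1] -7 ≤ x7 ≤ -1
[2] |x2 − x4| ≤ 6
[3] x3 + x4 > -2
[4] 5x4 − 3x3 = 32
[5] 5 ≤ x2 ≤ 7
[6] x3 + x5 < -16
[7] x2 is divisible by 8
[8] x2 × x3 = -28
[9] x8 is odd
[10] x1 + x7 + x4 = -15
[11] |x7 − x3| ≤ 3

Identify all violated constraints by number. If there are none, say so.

[1] x7 = -5 lies in [-7, -1] — OK.
[2] |7 − 4| = 3; 3 ≤ 6 — OK.
[3] x3 + x4 = -4 + 4 = 0; 0 > -2 — OK.
[4] 5x4 − 3x3 = 5(4) − 3(-4) = 32 — OK.
[5] x2 = 7 lies in [5, 7] — OK.
[6] x3 + x5 = -4 + (-15) = -19; -19 < -16 — OK.
[7] 7 = 8×0 + 7, so 8 does not divide 7 — violated.
[8] x2 × x3 = 7 × (-4) = -28 — OK.
[9] x8 = 9 is odd — OK.
[10] x1 + x7 + x4 = -14 + (-5) + 4 = -15 — OK.
[11] |-5 − (-4)| = 1; 1 ≤ 3 — OK.

Constraint 7 is violated.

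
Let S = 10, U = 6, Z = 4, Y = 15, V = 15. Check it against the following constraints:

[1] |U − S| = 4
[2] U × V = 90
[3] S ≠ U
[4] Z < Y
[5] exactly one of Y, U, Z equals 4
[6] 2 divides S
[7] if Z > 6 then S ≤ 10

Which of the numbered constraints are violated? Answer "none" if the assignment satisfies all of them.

No violations.

[1] |6 − 10| = 4 — OK.
[2] U × V = 6 × 15 = 90 — OK.
[3] S = 10, U = 6; distinct — OK.
[4] Z = 4, Y = 15; 4 < 15 — OK.
[5] Y=15, U=6, Z=4; 1 of them equals 4 — OK.
[6] 10 / 2 = 5, so 2 divides 10 — OK.
[7] Z = 4, not > 6; antecedent false, conditional vacuously true — OK.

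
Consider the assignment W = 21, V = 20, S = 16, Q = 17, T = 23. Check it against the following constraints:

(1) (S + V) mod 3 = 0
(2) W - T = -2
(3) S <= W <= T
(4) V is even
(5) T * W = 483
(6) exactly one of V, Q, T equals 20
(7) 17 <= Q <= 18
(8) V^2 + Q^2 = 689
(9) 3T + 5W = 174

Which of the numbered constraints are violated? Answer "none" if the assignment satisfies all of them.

(1) S + V = 36; 36 mod 3 = 0  true
(2) W - T = 21 - 23 = -2  true
(3) values 16 <= 21 <= 23  true
(4) V = 20 is even  true
(5) T * W = 23 * 21 = 483  true
(6) V=20, Q=17, T=23; 1 of them equals 20  true
(7) Q = 17 lies in [17, 18]  true
(8) V^2 + Q^2 = 20^2 + 17^2 = 400 + 289 = 689  true
(9) 3T + 5W = 3(23) + 5(21) = 174  true

None — every constraint holds.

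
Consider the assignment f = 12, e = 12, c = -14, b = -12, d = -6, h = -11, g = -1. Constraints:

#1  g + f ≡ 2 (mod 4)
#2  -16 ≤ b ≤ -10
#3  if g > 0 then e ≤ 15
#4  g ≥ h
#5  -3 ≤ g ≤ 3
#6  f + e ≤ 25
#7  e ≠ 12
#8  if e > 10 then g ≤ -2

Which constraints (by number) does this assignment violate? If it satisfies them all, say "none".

#1 g + f = 11; 11 mod 4 = 3, not 2  FAIL
#2 b = -12 lies in [-16, -10]  OK
#3 g = -1, not > 0; antecedent false, conditional vacuously true  OK
#4 g = -1, h = -11; -1 ≥ -11  OK
#5 g = -1 lies in [-3, 3]  OK
#6 f + e = 12 + 12 = 24; 24 ≤ 25  OK
#7 e = 12, but 12 is required to differ  FAIL
#8 e = 12 > 10, so we need g ≤ -2; but g = -1 > -2  FAIL

Violated: 1, 7, and 8.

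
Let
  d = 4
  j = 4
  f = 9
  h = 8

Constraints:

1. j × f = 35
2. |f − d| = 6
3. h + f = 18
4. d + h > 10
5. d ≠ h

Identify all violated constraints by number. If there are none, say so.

1. j × f = 4 × 9 = 36, not 35  ✘
2. |9 − 4| = 5, not 6  ✘
3. h + f = 8 + 9 = 17, not 18  ✘
4. d + h = 4 + 8 = 12; 12 > 10  ✔
5. d = 4, h = 8; distinct  ✔

Violated: 1, 2, and 3.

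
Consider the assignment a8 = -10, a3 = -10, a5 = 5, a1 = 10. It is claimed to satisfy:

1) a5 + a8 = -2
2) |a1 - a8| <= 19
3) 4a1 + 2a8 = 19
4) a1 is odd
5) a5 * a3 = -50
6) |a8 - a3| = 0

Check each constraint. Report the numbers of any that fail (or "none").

1) a5 + a8 = 5 + (-10) = -5, not -2  no
2) |10 - (-10)| = 20; 20 > 19, exceeds bound 19  no
3) 4a1 + 2a8 = 4(10) + 2(-10) = 20, not 19  no
4) a1 = 10 is even  no
5) a5 * a3 = 5 * (-10) = -50  yes
6) |-10 - (-10)| = 0  yes

Violated: 1, 2, 3, 4.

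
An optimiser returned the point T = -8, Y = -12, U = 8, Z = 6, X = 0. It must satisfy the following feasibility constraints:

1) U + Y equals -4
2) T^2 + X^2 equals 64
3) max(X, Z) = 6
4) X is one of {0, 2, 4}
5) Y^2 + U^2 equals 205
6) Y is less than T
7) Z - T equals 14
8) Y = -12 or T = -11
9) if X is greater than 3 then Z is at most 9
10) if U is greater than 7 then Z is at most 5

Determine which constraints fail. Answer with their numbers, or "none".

1) U + Y = 8 + (-12) = -4  ✓
2) T^2 + X^2 = (-8)^2 + 0^2 = 64 + 0 = 64  ✓
3) max(0, 6) = 6  ✓
4) X = 0 is in {0, 2, 4}  ✓
5) Y^2 + U^2 = (-12)^2 + 8^2 = 144 + 64 = 208, not 205  ✗
6) Y = -12, T = -8; -12 < -8  ✓
7) Z - T = 6 - (-8) = 14  ✓
8) Y = -12 = -12 (first disjunct)  ✓
9) X = 0, not > 3; antecedent false, conditional vacuously true  ✓
10) U = 8 > 7, so we need Z ≤ 5; but Z = 6 > 5  ✗

No — constraints 5 and 10 are not satisfied.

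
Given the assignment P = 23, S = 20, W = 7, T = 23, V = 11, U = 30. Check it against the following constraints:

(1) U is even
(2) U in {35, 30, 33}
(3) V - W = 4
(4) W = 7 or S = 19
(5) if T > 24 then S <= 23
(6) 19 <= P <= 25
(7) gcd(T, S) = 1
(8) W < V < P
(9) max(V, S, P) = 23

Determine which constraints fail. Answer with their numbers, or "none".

All constraints are satisfied.

(1) U = 30 is even — holds.
(2) U = 30 is in {35, 30, 33} — holds.
(3) V - W = 11 - 7 = 4 — holds.
(4) W = 7 = 7 (first disjunct) — holds.
(5) T = 23, not > 24; antecedent false, conditional vacuously true — holds.
(6) P = 23 lies in [19, 25] — holds.
(7) gcd(23, 20) = 1 — holds.
(8) values 7 < 11 < 23 — holds.
(9) max(11, 20, 23) = 23 — holds.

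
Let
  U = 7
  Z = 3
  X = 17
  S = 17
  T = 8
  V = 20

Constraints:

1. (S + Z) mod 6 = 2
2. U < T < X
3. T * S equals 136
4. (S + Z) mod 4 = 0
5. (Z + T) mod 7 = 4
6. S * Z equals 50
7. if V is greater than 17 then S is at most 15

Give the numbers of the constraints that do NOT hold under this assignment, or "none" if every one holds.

1. S + Z = 20; 20 mod 6 = 2  yes
2. values 7 < 8 < 17  yes
3. T * S = 8 * 17 = 136  yes
4. S + Z = 20; 20 mod 4 = 0  yes
5. Z + T = 11; 11 mod 7 = 4  yes
6. S * Z = 17 * 3 = 51, not 50  no
7. V = 20 > 17, so we need S ≤ 15; but S = 17 > 15  no

No — constraints 6 and 7 are not satisfied.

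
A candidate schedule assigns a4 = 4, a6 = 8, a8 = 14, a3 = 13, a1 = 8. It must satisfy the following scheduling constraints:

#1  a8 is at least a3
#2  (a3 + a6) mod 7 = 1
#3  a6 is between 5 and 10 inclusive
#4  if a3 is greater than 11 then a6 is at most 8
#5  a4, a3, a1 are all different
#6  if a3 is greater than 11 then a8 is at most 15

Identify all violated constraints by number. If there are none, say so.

#1 a8 = 14, a3 = 13; 14 ≥ 13  yes
#2 a3 + a6 = 21; 21 mod 7 = 0, not 1  no
#3 a6 = 8 lies in [5, 10]  yes
#4 a3 = 13 > 11, so we need a6 ≤ 8; a6 = 8 ≤ 8  yes
#5 values 4, 13, 8 are pairwise distinct  yes
#6 a3 = 13 > 11, so we need a8 ≤ 15; a8 = 14 ≤ 15  yes

No — constraint 2 is not satisfied.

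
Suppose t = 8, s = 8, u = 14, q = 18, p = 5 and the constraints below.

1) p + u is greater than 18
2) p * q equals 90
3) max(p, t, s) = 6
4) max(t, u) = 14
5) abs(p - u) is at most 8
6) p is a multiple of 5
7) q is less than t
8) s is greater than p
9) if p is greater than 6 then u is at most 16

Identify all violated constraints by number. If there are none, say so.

No — constraints 3, 5, and 7 are not satisfied.

1) p + u = 5 + 14 = 19; 19 > 18 — satisfied.
2) p * q = 5 * 18 = 90 — satisfied.
3) max(5, 8, 8) = 8, not 6 — violated.
4) max(8, 14) = 14 — satisfied.
5) abs(5 - 14) = 9; 9 > 8, exceeds bound 8 — violated.
6) 5 / 5 = 1, so 5 divides 5 — satisfied.
7) q = 18, t = 8; 18 ≥ 8 (want <) — violated.
8) s = 8, p = 5; 8 > 5 — satisfied.
9) p = 5, not > 6; antecedent false, conditional vacuously true — satisfied.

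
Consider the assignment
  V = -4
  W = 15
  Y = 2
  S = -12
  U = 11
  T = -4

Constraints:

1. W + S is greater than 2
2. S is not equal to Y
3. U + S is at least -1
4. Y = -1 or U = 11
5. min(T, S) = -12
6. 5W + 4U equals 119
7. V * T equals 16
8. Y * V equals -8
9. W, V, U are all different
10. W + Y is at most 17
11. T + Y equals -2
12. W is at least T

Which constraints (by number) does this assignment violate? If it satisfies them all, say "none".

All constraints are satisfied.

1. W + S = 15 + (-12) = 3; 3 > 2 — OK.
2. S = -12, Y = 2; distinct — OK.
3. U + S = 11 + (-12) = -1; -1 ≥ -1 — OK.
4. Y = 2 ≠ -1, but U = 11 = 11 (second disjunct) — OK.
5. min(-4, -12) = -12 — OK.
6. 5W + 4U = 5(15) + 4(11) = 119 — OK.
7. V * T = -4 * (-4) = 16 — OK.
8. Y * V = 2 * (-4) = -8 — OK.
9. values 15, -4, 11 are pairwise distinct — OK.
10. W + Y = 15 + 2 = 17; 17 ≤ 17 — OK.
11. T + Y = -4 + 2 = -2 — OK.
12. W = 15, T = -4; 15 ≥ -4 — OK.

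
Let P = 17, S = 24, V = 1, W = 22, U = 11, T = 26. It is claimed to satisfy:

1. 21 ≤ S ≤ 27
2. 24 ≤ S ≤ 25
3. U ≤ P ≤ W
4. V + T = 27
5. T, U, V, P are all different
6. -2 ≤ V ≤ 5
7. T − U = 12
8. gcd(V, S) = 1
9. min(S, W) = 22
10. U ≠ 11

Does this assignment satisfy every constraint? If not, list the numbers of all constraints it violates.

1. S = 24 lies in [21, 27]  OK
2. S = 24 lies in [24, 25]  OK
3. values 11 ≤ 17 ≤ 22  OK
4. V + T = 1 + 26 = 27  OK
5. values 26, 11, 1, 17 are pairwise distinct  OK
6. V = 1 lies in [-2, 5]  OK
7. T − U = 26 − 11 = 15, not 12  FAIL
8. gcd(1, 24) = 1  OK
9. min(24, 22) = 22  OK
10. U = 11, but 11 is required to differ  FAIL

Violated: 7, 10.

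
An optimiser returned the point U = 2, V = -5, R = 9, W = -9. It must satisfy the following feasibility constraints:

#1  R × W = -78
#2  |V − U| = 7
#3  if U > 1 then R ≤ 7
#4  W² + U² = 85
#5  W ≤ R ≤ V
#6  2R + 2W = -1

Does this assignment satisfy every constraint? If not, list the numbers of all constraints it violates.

#1 R × W = 9 × (-9) = -81, not -78  fails
#2 |-5 − 2| = 7  holds
#3 U = 2 > 1, so we need R ≤ 7; but R = 9 > 7  fails
#4 W² + U² = (-9)² + 2² = 81 + 4 = 85  holds
#5 values -9, 9, -5; R = 9 is not ≤ V = -5  fails
#6 2R + 2W = 2(9) + 2(-9) = 0, not -1  fails

The assignment fails constraints 1, 3, 5, and 6.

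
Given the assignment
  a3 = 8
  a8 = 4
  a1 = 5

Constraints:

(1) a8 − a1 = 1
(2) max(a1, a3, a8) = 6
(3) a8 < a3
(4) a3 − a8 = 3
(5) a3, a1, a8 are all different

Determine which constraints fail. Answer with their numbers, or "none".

Violated: 1, 2, 4.

(1) a8 − a1 = 4 − 5 = -1, not 1  FAIL
(2) max(5, 8, 4) = 8, not 6  FAIL
(3) a8 = 4, a3 = 8; 4 < 8  OK
(4) a3 − a8 = 8 − 4 = 4, not 3  FAIL
(5) values 8, 5, 4 are pairwise distinct  OK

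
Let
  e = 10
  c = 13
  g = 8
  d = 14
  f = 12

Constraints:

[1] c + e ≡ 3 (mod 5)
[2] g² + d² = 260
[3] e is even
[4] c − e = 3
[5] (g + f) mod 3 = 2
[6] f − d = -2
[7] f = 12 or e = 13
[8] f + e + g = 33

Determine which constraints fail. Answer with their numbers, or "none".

[1] c + e = 23; 23 mod 5 = 3  holds
[2] g² + d² = 8² + 14² = 64 + 196 = 260  holds
[3] e = 10 is even  holds
[4] c − e = 13 − 10 = 3  holds
[5] g + f = 20; 20 mod 3 = 2  holds
[6] f − d = 12 − 14 = -2  holds
[7] f = 12 = 12 (first disjunct)  holds
[8] f + e + g = 12 + 10 + 8 = 30, not 33  fails

The assignment fails constraint 8.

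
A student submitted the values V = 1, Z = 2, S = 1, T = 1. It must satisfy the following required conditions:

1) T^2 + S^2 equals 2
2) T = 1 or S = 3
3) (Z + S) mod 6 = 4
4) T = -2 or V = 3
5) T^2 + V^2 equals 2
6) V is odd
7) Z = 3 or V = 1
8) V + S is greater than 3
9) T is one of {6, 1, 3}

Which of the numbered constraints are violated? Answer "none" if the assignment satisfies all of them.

1) T^2 + S^2 = 1^2 + 1^2 = 1 + 1 = 2 — OK.
2) T = 1 = 1 (first disjunct) — OK.
3) Z + S = 3; 3 mod 6 = 3, not 4 — violated.
4) T = 1 ≠ -2 and V = 1 ≠ 3; both disjuncts false — violated.
5) T^2 + V^2 = 1^2 + 1^2 = 1 + 1 = 2 — OK.
6) V = 1 is odd — OK.
7) Z = 2 ≠ 3, but V = 1 = 1 (second disjunct) — OK.
8) V + S = 1 + 1 = 2; 2 ≤ 3, bound 3 not met — violated.
9) T = 1 is in {6, 1, 3} — OK.

Constraints 3, 4, 8 are violated.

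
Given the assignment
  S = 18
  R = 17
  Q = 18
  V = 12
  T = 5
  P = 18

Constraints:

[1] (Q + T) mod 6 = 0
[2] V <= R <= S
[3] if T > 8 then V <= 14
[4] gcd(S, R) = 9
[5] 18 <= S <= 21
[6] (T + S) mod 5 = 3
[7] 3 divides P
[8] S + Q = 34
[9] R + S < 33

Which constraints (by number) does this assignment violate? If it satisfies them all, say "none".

[1] Q + T = 23; 23 mod 6 = 5, not 0 — violated.
[2] values 12 <= 17 <= 18 — satisfied.
[3] T = 5, not > 8; antecedent false, conditional vacuously true — satisfied.
[4] gcd(18, 17) = 1, not 9 — violated.
[5] S = 18 lies in [18, 21] — satisfied.
[6] T + S = 23; 23 mod 5 = 3 — satisfied.
[7] 18 / 3 = 6, so 3 divides 18 — satisfied.
[8] S + Q = 18 + 18 = 36, not 34 — violated.
[9] R + S = 17 + 18 = 35; 35 ≥ 33, bound 33 not met — violated.

Constraints 1, 4, 8, 9 do not hold.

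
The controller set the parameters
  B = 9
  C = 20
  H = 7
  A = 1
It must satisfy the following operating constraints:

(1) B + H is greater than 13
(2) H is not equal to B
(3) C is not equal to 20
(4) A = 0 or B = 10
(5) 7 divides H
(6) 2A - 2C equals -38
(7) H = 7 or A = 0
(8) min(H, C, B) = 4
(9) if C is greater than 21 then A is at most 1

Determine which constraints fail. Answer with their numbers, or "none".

(1) B + H = 9 + 7 = 16; 16 > 13  OK
(2) H = 7, B = 9; distinct  OK
(3) C = 20, but 20 is required to differ  FAIL
(4) A = 1 ≠ 0 and B = 9 ≠ 10; both disjuncts false  FAIL
(5) 7 / 7 = 1, so 7 divides 7  OK
(6) 2A - 2C = 2(1) - 2(20) = -38  OK
(7) H = 7 = 7 (first disjunct)  OK
(8) min(7, 20, 9) = 7, not 4  FAIL
(9) C = 20, not > 21; antecedent false, conditional vacuously true  OK

No — constraints 3, 4, 8 are not satisfied.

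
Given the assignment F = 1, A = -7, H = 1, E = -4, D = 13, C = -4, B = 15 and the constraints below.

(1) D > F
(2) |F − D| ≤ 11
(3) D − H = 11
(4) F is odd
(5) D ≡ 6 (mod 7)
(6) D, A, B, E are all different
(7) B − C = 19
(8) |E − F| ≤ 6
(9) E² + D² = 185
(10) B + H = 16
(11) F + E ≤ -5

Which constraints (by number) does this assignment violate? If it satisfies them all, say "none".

(1) D = 13, F = 1; 13 > 1  OK
(2) |1 − 13| = 12; 12 > 11, exceeds bound 11  FAIL
(3) D − H = 13 − 1 = 12, not 11  FAIL
(4) F = 1 is odd  OK
(5) 13 mod 7 = 6  OK
(6) values 13, -7, 15, -4 are pairwise distinct  OK
(7) B − C = 15 − (-4) = 19  OK
(8) |-4 − 1| = 5; 5 ≤ 6  OK
(9) E² + D² = (-4)² + 13² = 16 + 169 = 185  OK
(10) B + H = 15 + 1 = 16  OK
(11) F + E = 1 + (-4) = -3; -3 > -5, bound -5 not met  FAIL

Violated: 2, 3, and 11.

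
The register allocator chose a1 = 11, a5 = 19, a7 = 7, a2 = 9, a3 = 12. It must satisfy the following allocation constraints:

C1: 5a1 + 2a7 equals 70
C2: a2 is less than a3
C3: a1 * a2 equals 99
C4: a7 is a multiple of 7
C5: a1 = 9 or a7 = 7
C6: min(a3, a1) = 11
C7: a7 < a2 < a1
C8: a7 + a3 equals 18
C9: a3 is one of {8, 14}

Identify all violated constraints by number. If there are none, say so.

Violated: 1, 8, and 9.

C1: 5a1 + 2a7 = 5(11) + 2(7) = 69, not 70 — violated.
C2: a2 = 9, a3 = 12; 9 < 12 — satisfied.
C3: a1 * a2 = 11 * 9 = 99 — satisfied.
C4: 7 / 7 = 1, so 7 divides 7 — satisfied.
C5: a1 = 11 ≠ 9, but a7 = 7 = 7 (second disjunct) — satisfied.
C6: min(12, 11) = 11 — satisfied.
C7: values 7 < 9 < 11 — satisfied.
C8: a7 + a3 = 7 + 12 = 19, not 18 — violated.
C9: a3 = 12 is not in {8, 14} — violated.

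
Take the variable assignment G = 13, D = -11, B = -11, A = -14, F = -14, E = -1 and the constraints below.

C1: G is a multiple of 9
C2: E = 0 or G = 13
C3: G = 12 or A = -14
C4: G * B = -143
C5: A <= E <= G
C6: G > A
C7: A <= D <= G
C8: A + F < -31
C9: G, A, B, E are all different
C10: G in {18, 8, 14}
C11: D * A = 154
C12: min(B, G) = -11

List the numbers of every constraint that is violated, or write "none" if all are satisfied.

Violated: 1, 8, and 10.

C1: 13 = 9*1 + 4, so 9 does not divide 13  false
C2: E = -1 ≠ 0, but G = 13 = 13 (second disjunct)  true
C3: G = 13 ≠ 12, but A = -14 = -14 (second disjunct)  true
C4: G * B = 13 * (-11) = -143  true
C5: values -14 <= -1 <= 13  true
C6: G = 13, A = -14; 13 > -14  true
C7: values -14 <= -11 <= 13  true
C8: A + F = -14 + (-14) = -28; -28 ≥ -31, bound -31 not met  false
C9: values 13, -14, -11, -1 are pairwise distinct  true
C10: G = 13 is not in {18, 8, 14}  false
C11: D * A = -11 * (-14) = 154  true
C12: min(-11, 13) = -11  true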